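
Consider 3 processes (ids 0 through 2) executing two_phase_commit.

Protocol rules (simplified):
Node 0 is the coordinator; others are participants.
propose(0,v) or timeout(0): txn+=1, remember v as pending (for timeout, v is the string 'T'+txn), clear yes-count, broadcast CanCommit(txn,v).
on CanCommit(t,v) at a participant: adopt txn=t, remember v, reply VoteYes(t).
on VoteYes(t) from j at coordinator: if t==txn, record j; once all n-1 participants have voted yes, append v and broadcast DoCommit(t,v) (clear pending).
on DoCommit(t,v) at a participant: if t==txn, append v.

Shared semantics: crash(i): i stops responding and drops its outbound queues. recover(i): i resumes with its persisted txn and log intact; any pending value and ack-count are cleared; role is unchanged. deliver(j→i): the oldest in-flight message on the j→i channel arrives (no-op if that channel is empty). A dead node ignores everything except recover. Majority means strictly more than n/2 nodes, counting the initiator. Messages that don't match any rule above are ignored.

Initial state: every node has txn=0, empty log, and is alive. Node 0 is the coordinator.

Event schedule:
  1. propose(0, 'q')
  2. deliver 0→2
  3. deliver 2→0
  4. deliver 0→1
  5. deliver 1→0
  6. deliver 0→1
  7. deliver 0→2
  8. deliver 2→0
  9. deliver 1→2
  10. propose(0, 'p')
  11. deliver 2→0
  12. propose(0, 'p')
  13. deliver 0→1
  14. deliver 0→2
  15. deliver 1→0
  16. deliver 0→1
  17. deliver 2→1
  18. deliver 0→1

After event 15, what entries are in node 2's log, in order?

q

after 1 — propose(0,'q'): n0:coor/t1/[-]
after 2 — deliver 0→2: n2:part/t1/[-]
after 3 — deliver 2→0: ·
after 4 — deliver 0→1: n1:part/t1/[-]
after 5 — deliver 1→0: n0:coor/t1/[q]
after 6 — deliver 0→1: n1:part/t1/[q]
after 7 — deliver 0→2: n2:part/t1/[q]
after 8 — deliver 2→0: ·
after 9 — deliver 1→2: ·
after 10 — propose(0,'p'): n0:coor/t2/[q]
after 11 — deliver 2→0: ·
after 12 — propose(0,'p'): n0:coor/t3/[q]
after 13 — deliver 0→1: n1:part/t2/[q]
after 14 — deliver 0→2: n2:part/t2/[q]
after 15 — deliver 1→0: ·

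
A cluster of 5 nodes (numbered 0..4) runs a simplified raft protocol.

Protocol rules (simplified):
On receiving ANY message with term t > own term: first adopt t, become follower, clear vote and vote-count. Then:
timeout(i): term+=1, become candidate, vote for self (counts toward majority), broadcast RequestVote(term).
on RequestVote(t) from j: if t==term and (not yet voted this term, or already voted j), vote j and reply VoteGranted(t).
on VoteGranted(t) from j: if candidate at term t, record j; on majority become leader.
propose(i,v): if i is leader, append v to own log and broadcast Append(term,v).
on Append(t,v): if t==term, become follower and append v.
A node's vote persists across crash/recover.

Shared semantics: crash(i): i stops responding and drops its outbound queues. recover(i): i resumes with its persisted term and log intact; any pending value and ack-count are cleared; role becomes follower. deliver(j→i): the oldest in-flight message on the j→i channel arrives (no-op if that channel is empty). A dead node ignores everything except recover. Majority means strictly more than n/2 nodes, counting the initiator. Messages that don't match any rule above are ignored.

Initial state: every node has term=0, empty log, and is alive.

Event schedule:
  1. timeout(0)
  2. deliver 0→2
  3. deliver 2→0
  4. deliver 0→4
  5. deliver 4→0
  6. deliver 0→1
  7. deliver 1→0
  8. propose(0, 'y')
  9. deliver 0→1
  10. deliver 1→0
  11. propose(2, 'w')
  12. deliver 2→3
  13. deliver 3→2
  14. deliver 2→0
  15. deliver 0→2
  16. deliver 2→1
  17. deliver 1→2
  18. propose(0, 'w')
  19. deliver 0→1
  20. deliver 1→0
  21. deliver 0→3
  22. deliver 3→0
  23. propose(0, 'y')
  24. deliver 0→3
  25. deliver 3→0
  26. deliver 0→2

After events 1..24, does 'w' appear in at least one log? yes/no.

yes

[1] timeout(0) → N0(cand t1 [-])
[2] deliver 0→2 → N2(foll t1 [-])
[3] deliver 2→0 → ∅
[4] deliver 0→4 → N4(foll t1 [-])
[5] deliver 4→0 → N0(lead t1 [-])
[6] deliver 0→1 → N1(foll t1 [-])
[7] deliver 1→0 → ∅
[8] propose(0,'y') → N0(lead t1 [y])
[9] deliver 0→1 → N1(foll t1 [y])
[10] deliver 1→0 → ∅
[11] propose(2,'w') → ∅
[12] deliver 2→3 → ∅
[13] deliver 3→2 → ∅
[14] deliver 2→0 → ∅
[15] deliver 0→2 → N2(foll t1 [y])
[16] deliver 2→1 → ∅
[17] deliver 1→2 → ∅
[18] propose(0,'w') → N0(lead t1 [y,w])
[19] deliver 0→1 → N1(foll t1 [y,w])
[20] deliver 1→0 → ∅
[21] deliver 0→3 → N3(foll t1 [-])
[22] deliver 3→0 → ∅
[23] propose(0,'y') → N0(lead t1 [y,w,y])
[24] deliver 0→3 → N3(foll t1 [y])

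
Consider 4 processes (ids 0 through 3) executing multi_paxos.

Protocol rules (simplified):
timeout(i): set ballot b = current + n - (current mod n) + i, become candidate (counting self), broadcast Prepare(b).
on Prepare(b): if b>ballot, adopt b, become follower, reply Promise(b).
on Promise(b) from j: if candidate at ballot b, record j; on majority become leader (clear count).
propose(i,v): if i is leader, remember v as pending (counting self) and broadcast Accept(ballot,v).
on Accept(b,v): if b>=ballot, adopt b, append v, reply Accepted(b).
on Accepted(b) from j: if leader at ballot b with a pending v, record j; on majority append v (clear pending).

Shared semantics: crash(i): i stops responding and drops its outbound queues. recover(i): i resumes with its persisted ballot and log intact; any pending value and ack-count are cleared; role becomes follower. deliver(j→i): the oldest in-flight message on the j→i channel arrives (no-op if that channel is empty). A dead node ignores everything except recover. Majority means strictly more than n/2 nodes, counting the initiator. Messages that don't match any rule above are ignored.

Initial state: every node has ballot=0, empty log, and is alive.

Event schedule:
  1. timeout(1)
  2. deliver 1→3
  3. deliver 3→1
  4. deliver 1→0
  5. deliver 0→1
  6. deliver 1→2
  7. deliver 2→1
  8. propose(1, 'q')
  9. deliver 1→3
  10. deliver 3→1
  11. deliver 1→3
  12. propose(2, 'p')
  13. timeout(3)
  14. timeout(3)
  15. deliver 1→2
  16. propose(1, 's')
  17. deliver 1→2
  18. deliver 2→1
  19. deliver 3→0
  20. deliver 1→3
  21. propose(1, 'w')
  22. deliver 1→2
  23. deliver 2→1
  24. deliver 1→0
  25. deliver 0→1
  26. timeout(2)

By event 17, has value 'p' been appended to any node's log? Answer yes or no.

no

step 1 timeout(1): 1={cand,b=5,log=-}
step 2 deliver 1→3: 3={foll,b=5,log=-}
step 3 deliver 3→1: —
step 4 deliver 1→0: 0={foll,b=5,log=-}
step 5 deliver 0→1: 1={lead,b=5,log=-}
step 6 deliver 1→2: 2={foll,b=5,log=-}
step 7 deliver 2→1: —
step 8 propose(1,'q'): —
step 9 deliver 1→3: 3={foll,b=5,log=q}
step 10 deliver 3→1: —
step 11 deliver 1→3: —
step 12 propose(2,'p'): —
step 13 timeout(3): 3={cand,b=11,log=q}
step 14 timeout(3): 3={cand,b=15,log=q}
step 15 deliver 1→2: 2={foll,b=5,log=q}
step 16 propose(1,'s'): —
step 17 deliver 1→2: 2={foll,b=5,log=q,s}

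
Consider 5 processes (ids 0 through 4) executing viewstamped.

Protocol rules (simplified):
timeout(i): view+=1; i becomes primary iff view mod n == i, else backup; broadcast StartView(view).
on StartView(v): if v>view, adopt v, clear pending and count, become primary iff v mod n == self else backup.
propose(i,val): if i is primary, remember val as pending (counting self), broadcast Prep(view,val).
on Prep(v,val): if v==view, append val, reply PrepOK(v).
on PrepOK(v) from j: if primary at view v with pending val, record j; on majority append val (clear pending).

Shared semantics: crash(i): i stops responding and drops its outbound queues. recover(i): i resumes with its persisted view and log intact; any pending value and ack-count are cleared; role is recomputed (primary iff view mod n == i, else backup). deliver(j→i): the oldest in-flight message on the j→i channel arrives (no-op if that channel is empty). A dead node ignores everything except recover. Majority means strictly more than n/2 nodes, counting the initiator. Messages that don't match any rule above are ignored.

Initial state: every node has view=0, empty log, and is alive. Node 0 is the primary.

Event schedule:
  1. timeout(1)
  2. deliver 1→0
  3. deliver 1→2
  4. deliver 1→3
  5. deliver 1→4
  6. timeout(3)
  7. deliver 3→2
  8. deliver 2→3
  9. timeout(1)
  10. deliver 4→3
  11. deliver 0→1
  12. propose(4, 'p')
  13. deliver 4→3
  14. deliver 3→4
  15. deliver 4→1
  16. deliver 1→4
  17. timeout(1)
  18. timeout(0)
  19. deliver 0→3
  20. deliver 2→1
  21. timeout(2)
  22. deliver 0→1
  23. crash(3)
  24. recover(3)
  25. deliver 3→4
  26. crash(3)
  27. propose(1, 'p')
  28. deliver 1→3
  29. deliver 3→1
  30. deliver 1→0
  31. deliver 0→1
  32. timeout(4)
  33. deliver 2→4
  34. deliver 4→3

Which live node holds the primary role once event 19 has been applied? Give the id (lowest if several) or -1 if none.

2

e1 timeout(1): 1[prim,v=1,-]
e2 deliver 1→0: 0[back,v=1,-]
e3 deliver 1→2: 2[back,v=1,-]
e4 deliver 1→3: 3[back,v=1,-]
e5 deliver 1→4: 4[back,v=1,-]
e6 timeout(3): 3[back,v=2,-]
e7 deliver 3→2: 2[prim,v=2,-]
e8 deliver 2→3: ·
e9 timeout(1): 1[back,v=2,-]
e10 deliver 4→3: ·
e11 deliver 0→1: ·
e12 propose(4,'p'): ·
e13 deliver 4→3: ·
e14 deliver 3→4: 4[back,v=2,-]
e15 deliver 4→1: ·
e16 deliver 1→4: ·
e17 timeout(1): 1[back,v=3,-]
e18 timeout(0): 0[back,v=2,-]
e19 deliver 0→3: ·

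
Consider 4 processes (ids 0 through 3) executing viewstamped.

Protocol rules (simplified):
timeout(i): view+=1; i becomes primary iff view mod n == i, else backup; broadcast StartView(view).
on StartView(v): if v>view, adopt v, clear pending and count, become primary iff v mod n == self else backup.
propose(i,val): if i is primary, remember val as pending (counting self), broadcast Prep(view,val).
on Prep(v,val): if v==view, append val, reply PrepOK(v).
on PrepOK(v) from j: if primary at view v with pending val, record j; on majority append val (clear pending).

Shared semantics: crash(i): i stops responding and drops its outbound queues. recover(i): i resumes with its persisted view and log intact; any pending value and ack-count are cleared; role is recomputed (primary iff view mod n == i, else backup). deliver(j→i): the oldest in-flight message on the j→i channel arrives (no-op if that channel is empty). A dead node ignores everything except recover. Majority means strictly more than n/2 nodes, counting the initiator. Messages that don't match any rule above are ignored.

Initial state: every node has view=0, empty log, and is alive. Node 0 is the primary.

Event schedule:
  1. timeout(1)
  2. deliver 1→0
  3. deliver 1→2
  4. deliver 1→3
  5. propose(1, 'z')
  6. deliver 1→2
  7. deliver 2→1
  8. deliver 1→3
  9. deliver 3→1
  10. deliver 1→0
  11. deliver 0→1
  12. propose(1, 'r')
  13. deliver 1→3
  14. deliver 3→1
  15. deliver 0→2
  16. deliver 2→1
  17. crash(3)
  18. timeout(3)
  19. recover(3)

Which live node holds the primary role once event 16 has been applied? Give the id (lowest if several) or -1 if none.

e1 timeout(1): 1[prim,v=1,-]
e2 deliver 1→0: 0[back,v=1,-]
e3 deliver 1→2: 2[back,v=1,-]
e4 deliver 1→3: 3[back,v=1,-]
e5 propose(1,'z'): ·
e6 deliver 1→2: 2[back,v=1,z]
e7 deliver 2→1: ·
e8 deliver 1→3: 3[back,v=1,z]
e9 deliver 3→1: 1[prim,v=1,z]
e10 deliver 1→0: 0[back,v=1,z]
e11 deliver 0→1: ·
e12 propose(1,'r'): ·
e13 deliver 1→3: 3[back,v=1,z,r]
e14 deliver 3→1: ·
e15 deliver 0→2: ·
e16 deliver 2→1: ·

1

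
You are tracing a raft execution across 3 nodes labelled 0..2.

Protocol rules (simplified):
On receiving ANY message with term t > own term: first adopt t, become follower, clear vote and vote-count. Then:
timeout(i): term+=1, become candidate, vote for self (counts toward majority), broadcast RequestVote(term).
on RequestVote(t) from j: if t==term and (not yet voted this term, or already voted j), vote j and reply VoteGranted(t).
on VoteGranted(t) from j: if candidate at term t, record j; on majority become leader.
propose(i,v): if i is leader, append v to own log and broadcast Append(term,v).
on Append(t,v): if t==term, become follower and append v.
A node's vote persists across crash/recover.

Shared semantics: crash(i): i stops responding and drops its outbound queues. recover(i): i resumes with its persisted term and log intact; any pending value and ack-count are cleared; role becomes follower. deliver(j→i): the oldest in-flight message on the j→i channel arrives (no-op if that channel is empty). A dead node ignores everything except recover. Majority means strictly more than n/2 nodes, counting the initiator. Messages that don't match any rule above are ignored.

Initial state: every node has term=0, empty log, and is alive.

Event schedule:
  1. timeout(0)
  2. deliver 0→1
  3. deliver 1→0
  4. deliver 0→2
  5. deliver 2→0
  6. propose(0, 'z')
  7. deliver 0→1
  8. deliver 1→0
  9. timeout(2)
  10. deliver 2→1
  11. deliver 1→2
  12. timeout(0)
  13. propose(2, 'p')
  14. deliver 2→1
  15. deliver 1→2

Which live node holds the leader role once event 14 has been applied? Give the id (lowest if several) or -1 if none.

[1] timeout(0) → N0(cand t1 [-])
[2] deliver 0→1 → N1(foll t1 [-])
[3] deliver 1→0 → N0(lead t1 [-])
[4] deliver 0→2 → N2(foll t1 [-])
[5] deliver 2→0 → ∅
[6] propose(0,'z') → N0(lead t1 [z])
[7] deliver 0→1 → N1(foll t1 [z])
[8] deliver 1→0 → ∅
[9] timeout(2) → N2(cand t2 [-])
[10] deliver 2→1 → N1(foll t2 [z])
[11] deliver 1→2 → N2(lead t2 [-])
[12] timeout(0) → N0(cand t2 [z])
[13] propose(2,'p') → N2(lead t2 [p])
[14] deliver 2→1 → N1(foll t2 [z,p])

2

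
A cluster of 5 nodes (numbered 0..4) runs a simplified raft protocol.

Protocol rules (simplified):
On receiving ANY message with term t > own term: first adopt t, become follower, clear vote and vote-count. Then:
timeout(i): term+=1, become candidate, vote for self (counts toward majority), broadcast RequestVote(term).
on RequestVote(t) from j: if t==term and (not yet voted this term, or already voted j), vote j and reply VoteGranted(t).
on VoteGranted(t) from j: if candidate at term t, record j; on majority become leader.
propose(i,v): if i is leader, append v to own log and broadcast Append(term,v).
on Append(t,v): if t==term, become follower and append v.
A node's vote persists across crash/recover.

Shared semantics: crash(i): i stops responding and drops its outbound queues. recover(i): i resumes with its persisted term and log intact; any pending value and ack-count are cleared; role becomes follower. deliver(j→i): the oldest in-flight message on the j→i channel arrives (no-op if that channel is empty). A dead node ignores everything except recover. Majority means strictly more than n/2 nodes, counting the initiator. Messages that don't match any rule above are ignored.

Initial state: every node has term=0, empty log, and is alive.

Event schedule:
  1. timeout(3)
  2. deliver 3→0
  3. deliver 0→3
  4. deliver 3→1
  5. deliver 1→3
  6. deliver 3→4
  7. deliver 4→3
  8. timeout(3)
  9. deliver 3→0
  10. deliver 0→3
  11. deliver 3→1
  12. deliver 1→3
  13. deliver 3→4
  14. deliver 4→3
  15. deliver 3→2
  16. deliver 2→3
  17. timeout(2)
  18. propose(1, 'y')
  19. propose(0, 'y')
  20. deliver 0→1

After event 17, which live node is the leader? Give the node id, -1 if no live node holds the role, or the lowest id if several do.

3

1. timeout(3):  <3:cand t1 ->
2. deliver 3→0:  <0:foll t1 ->
3. deliver 0→3:  nop
4. deliver 3→1:  <1:foll t1 ->
5. deliver 1→3:  <3:lead t1 ->
6. deliver 3→4:  <4:foll t1 ->
7. deliver 4→3:  nop
8. timeout(3):  <3:cand t2 ->
9. deliver 3→0:  <0:foll t2 ->
10. deliver 0→3:  nop
11. deliver 3→1:  <1:foll t2 ->
12. deliver 1→3:  <3:lead t2 ->
13. deliver 3→4:  <4:foll t2 ->
14. deliver 4→3:  nop
15. deliver 3→2:  <2:foll t1 ->
16. deliver 2→3:  nop
17. timeout(2):  <2:cand t2 ->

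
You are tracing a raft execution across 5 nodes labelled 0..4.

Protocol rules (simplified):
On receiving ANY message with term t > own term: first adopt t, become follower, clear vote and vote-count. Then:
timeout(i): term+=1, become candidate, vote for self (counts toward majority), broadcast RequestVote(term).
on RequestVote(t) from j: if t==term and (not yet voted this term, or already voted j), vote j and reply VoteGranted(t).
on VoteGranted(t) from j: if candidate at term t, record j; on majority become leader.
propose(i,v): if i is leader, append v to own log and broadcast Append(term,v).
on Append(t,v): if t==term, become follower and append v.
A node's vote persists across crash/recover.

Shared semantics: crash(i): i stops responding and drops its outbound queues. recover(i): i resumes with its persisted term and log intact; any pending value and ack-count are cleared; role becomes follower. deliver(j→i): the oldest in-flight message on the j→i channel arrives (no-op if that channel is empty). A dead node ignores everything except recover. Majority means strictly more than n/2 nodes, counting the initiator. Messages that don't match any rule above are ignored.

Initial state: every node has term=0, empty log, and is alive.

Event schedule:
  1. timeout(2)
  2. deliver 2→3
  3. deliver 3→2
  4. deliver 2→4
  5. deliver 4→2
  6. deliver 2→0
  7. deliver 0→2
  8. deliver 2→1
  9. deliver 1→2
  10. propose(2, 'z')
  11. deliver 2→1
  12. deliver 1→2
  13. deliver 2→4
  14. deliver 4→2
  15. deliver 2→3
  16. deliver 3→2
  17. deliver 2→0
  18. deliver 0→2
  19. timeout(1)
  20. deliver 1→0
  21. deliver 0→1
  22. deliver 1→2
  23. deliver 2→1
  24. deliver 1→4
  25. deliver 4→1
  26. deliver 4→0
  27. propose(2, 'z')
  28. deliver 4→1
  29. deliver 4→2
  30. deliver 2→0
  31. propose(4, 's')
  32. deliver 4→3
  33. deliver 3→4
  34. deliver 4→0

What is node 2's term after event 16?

1

e1 timeout(2): 2[cand,t=1,-]
e2 deliver 2→3: 3[foll,t=1,-]
e3 deliver 3→2: ·
e4 deliver 2→4: 4[foll,t=1,-]
e5 deliver 4→2: 2[lead,t=1,-]
e6 deliver 2→0: 0[foll,t=1,-]
e7 deliver 0→2: ·
e8 deliver 2→1: 1[foll,t=1,-]
e9 deliver 1→2: ·
e10 propose(2,'z'): 2[lead,t=1,z]
e11 deliver 2→1: 1[foll,t=1,z]
e12 deliver 1→2: ·
e13 deliver 2→4: 4[foll,t=1,z]
e14 deliver 4→2: ·
e15 deliver 2→3: 3[foll,t=1,z]
e16 deliver 3→2: ·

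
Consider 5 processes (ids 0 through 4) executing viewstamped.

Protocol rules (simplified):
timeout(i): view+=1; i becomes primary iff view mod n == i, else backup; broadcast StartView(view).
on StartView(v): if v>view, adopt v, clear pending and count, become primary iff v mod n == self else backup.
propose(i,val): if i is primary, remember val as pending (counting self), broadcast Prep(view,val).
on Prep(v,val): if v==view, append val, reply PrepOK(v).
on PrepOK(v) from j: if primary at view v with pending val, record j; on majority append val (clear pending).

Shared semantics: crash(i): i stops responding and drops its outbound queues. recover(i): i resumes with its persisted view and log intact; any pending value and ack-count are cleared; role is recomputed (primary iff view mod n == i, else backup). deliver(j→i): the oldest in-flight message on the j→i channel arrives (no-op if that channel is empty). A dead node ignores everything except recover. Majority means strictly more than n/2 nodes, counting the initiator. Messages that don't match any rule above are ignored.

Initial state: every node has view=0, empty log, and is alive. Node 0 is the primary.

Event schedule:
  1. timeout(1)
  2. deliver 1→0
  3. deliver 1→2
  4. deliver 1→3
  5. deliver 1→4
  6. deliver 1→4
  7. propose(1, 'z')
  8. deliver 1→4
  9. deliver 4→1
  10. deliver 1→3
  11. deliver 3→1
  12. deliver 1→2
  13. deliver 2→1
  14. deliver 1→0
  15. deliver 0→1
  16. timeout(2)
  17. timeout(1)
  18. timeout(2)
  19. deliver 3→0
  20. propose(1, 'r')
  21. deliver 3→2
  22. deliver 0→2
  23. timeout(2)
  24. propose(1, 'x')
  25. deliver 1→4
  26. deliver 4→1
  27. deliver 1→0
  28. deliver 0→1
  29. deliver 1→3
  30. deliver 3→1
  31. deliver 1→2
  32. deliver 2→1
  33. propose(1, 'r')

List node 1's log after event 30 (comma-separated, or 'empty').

step 1 timeout(1): 1={prim,v=1,log=-}
step 2 deliver 1→0: 0={back,v=1,log=-}
step 3 deliver 1→2: 2={back,v=1,log=-}
step 4 deliver 1→3: 3={back,v=1,log=-}
step 5 deliver 1→4: 4={back,v=1,log=-}
step 6 deliver 1→4: —
step 7 propose(1,'z'): —
step 8 deliver 1→4: 4={back,v=1,log=z}
step 9 deliver 4→1: —
step 10 deliver 1→3: 3={back,v=1,log=z}
step 11 deliver 3→1: 1={prim,v=1,log=z}
step 12 deliver 1→2: 2={back,v=1,log=z}
step 13 deliver 2→1: —
step 14 deliver 1→0: 0={back,v=1,log=z}
step 15 deliver 0→1: —
step 16 timeout(2): 2={prim,v=2,log=z}
step 17 timeout(1): 1={back,v=2,log=z}
step 18 timeout(2): 2={back,v=3,log=z}
step 19 deliver 3→0: —
step 20 propose(1,'r'): —
step 21 deliver 3→2: —
step 22 deliver 0→2: —
step 23 timeout(2): 2={back,v=4,log=z}
step 24 propose(1,'x'): —
step 25 deliver 1→4: 4={back,v=2,log=z}
step 26 deliver 4→1: —
step 27 deliver 1→0: 0={back,v=2,log=z}
step 28 deliver 0→1: —
step 29 deliver 1→3: 3={back,v=2,log=z}
step 30 deliver 3→1: —

z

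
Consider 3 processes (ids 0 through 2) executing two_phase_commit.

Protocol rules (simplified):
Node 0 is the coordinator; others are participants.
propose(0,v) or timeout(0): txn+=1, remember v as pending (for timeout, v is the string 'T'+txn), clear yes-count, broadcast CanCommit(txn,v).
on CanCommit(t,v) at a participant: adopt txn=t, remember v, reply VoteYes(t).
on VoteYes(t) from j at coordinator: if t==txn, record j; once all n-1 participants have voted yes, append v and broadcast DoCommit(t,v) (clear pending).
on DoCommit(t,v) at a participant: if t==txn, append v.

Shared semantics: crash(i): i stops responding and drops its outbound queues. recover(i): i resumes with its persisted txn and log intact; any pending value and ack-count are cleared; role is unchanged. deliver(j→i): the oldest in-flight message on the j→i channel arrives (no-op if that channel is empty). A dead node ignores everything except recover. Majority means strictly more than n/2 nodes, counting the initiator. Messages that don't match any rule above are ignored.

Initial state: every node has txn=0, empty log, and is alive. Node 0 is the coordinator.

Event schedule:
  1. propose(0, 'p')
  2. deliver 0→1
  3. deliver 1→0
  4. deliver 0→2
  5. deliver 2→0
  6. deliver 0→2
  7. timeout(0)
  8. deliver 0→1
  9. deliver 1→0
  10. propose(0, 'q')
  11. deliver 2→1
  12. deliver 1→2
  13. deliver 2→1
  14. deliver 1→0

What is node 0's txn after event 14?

3

after 1 — propose(0,'p'): n0:coor/t1/[-]
after 2 — deliver 0→1: n1:part/t1/[-]
after 3 — deliver 1→0: ·
after 4 — deliver 0→2: n2:part/t1/[-]
after 5 — deliver 2→0: n0:coor/t1/[p]
after 6 — deliver 0→2: n2:part/t1/[p]
after 7 — timeout(0): n0:coor/t2/[p]
after 8 — deliver 0→1: n1:part/t1/[p]
after 9 — deliver 1→0: ·
after 10 — propose(0,'q'): n0:coor/t3/[p]
after 11 — deliver 2→1: ·
after 12 — deliver 1→2: ·
after 13 — deliver 2→1: ·
after 14 — deliver 1→0: ·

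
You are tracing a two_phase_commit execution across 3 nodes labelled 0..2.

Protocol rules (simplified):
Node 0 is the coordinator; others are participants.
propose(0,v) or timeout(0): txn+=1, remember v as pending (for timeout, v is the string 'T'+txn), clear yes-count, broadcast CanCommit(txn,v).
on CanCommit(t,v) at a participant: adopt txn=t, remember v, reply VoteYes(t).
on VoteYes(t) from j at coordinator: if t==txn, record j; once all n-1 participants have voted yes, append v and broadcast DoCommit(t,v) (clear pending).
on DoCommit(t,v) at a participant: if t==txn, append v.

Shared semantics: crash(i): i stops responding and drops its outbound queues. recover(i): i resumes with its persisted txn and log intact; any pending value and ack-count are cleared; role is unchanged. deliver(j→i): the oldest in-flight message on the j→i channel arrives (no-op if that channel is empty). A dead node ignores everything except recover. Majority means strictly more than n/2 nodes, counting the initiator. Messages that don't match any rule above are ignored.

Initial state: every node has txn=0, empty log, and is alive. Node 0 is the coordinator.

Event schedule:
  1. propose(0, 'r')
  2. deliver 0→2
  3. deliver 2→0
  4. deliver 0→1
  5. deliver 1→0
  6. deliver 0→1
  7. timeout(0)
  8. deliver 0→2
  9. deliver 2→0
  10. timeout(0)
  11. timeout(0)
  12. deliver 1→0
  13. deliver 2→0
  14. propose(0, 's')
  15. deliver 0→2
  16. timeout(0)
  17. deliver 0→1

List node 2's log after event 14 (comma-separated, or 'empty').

r

e1 propose(0,'r'): 0[coor,t=1,-]
e2 deliver 0→2: 2[part,t=1,-]
e3 deliver 2→0: ·
e4 deliver 0→1: 1[part,t=1,-]
e5 deliver 1→0: 0[coor,t=1,r]
e6 deliver 0→1: 1[part,t=1,r]
e7 timeout(0): 0[coor,t=2,r]
e8 deliver 0→2: 2[part,t=1,r]
e9 deliver 2→0: ·
e10 timeout(0): 0[coor,t=3,r]
e11 timeout(0): 0[coor,t=4,r]
e12 deliver 1→0: ·
e13 deliver 2→0: ·
e14 propose(0,'s'): 0[coor,t=5,r]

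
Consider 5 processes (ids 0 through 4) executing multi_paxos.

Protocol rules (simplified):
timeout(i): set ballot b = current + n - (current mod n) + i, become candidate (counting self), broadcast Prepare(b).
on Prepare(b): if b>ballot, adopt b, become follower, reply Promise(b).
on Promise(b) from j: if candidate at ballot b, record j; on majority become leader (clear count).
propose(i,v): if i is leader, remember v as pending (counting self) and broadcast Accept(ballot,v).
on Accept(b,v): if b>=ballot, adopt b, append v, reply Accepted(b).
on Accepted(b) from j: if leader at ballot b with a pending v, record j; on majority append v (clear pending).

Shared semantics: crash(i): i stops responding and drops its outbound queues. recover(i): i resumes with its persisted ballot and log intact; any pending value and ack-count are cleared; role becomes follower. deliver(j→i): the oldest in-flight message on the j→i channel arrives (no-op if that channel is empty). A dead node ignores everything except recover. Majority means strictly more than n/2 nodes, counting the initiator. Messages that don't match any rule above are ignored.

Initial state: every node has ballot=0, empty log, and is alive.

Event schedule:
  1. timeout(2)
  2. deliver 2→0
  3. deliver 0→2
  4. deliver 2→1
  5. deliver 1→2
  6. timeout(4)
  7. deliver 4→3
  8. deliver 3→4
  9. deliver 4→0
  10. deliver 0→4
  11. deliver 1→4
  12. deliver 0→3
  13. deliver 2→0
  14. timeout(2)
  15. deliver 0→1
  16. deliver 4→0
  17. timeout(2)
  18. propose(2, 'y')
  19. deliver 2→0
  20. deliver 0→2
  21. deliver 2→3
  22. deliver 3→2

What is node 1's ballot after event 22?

step 1 timeout(2): 2={cand,b=7,log=-}
step 2 deliver 2→0: 0={foll,b=7,log=-}
step 3 deliver 0→2: —
step 4 deliver 2→1: 1={foll,b=7,log=-}
step 5 deliver 1→2: 2={lead,b=7,log=-}
step 6 timeout(4): 4={cand,b=9,log=-}
step 7 deliver 4→3: 3={foll,b=9,log=-}
step 8 deliver 3→4: —
step 9 deliver 4→0: 0={foll,b=9,log=-}
step 10 deliver 0→4: 4={lead,b=9,log=-}
step 11 deliver 1→4: —
step 12 deliver 0→3: —
step 13 deliver 2→0: —
step 14 timeout(2): 2={cand,b=12,log=-}
step 15 deliver 0→1: —
step 16 deliver 4→0: —
step 17 timeout(2): 2={cand,b=17,log=-}
step 18 propose(2,'y'): —
step 19 deliver 2→0: 0={foll,b=12,log=-}
step 20 deliver 0→2: —
step 21 deliver 2→3: —
step 22 deliver 3→2: —

7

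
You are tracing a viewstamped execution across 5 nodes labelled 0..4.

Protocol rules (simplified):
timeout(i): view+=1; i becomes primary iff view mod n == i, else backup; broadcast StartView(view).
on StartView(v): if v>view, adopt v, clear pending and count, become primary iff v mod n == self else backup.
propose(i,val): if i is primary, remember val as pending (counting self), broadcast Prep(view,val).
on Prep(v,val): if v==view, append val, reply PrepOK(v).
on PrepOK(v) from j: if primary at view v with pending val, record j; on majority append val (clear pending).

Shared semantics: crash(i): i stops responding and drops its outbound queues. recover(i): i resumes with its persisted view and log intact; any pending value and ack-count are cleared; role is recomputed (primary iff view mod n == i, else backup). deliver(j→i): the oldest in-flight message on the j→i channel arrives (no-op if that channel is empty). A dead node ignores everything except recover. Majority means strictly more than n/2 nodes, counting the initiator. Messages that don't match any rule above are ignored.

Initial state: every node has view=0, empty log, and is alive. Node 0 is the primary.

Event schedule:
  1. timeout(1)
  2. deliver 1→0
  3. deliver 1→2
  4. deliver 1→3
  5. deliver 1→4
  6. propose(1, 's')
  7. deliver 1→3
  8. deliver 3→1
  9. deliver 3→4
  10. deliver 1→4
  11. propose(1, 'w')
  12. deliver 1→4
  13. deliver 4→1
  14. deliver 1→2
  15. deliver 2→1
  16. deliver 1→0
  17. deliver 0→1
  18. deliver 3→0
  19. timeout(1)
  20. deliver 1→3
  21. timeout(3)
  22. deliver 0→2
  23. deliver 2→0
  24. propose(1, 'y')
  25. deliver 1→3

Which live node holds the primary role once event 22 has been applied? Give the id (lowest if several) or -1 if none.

after 1 — timeout(1): n1:prim/v1/[-]
after 2 — deliver 1→0: n0:back/v1/[-]
after 3 — deliver 1→2: n2:back/v1/[-]
after 4 — deliver 1→3: n3:back/v1/[-]
after 5 — deliver 1→4: n4:back/v1/[-]
after 6 — propose(1,'s'): ·
after 7 — deliver 1→3: n3:back/v1/[s]
after 8 — deliver 3→1: ·
after 9 — deliver 3→4: ·
after 10 — deliver 1→4: n4:back/v1/[s]
after 11 — propose(1,'w'): ·
after 12 — deliver 1→4: n4:back/v1/[s,w]
after 13 — deliver 4→1: ·
after 14 — deliver 1→2: n2:back/v1/[s]
after 15 — deliver 2→1: n1:prim/v1/[w]
after 16 — deliver 1→0: n0:back/v1/[s]
after 17 — deliver 0→1: ·
after 18 — deliver 3→0: ·
after 19 — timeout(1): n1:back/v2/[w]
after 20 — deliver 1→3: n3:back/v1/[s,w]
after 21 — timeout(3): n3:back/v2/[s,w]
after 22 — deliver 0→2: ·

-1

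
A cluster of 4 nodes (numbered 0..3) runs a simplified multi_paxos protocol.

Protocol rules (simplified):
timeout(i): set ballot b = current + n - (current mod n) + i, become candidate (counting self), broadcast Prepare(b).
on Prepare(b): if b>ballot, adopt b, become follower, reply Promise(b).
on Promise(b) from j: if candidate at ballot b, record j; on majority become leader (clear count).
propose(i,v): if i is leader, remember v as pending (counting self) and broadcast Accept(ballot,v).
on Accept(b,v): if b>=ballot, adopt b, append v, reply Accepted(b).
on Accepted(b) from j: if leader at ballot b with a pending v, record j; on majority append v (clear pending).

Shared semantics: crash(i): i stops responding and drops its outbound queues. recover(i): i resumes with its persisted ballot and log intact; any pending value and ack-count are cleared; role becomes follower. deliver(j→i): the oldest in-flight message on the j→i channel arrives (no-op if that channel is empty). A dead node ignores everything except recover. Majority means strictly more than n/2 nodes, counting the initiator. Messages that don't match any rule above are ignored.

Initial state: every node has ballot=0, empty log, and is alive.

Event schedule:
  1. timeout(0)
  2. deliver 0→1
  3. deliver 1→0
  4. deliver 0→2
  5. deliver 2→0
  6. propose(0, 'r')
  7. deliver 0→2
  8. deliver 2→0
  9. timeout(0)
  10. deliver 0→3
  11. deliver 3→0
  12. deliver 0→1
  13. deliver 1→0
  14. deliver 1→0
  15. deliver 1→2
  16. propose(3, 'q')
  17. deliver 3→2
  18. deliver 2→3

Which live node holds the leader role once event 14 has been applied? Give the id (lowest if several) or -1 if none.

-1

[1] timeout(0) → N0(cand b4 [-])
[2] deliver 0→1 → N1(foll b4 [-])
[3] deliver 1→0 → ∅
[4] deliver 0→2 → N2(foll b4 [-])
[5] deliver 2→0 → N0(lead b4 [-])
[6] propose(0,'r') → ∅
[7] deliver 0→2 → N2(foll b4 [r])
[8] deliver 2→0 → ∅
[9] timeout(0) → N0(cand b8 [-])
[10] deliver 0→3 → N3(foll b4 [-])
[11] deliver 3→0 → ∅
[12] deliver 0→1 → N1(foll b4 [r])
[13] deliver 1→0 → ∅
[14] deliver 1→0 → ∅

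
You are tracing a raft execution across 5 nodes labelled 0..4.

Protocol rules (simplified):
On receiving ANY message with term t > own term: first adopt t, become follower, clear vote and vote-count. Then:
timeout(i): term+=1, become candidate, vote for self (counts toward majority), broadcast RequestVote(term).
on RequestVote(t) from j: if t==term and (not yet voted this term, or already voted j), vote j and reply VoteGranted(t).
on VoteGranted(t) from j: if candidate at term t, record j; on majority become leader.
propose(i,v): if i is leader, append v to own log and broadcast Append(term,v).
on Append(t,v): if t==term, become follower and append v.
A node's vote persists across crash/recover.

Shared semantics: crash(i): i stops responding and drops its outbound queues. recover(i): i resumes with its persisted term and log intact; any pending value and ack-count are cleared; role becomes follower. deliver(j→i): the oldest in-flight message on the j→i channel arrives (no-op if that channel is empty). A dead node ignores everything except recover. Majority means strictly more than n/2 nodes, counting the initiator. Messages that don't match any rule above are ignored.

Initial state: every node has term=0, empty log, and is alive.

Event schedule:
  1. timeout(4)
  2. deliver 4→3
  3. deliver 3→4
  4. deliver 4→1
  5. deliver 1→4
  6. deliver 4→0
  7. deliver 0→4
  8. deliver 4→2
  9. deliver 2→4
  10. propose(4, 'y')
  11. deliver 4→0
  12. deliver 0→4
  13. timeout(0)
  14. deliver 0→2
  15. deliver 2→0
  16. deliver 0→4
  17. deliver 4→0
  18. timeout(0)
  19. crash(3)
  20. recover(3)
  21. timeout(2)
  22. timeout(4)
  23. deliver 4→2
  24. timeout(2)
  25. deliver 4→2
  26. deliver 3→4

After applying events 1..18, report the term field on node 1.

e1 timeout(4): 4[cand,t=1,-]
e2 deliver 4→3: 3[foll,t=1,-]
e3 deliver 3→4: ·
e4 deliver 4→1: 1[foll,t=1,-]
e5 deliver 1→4: 4[lead,t=1,-]
e6 deliver 4→0: 0[foll,t=1,-]
e7 deliver 0→4: ·
e8 deliver 4→2: 2[foll,t=1,-]
e9 deliver 2→4: ·
e10 propose(4,'y'): 4[lead,t=1,y]
e11 deliver 4→0: 0[foll,t=1,y]
e12 deliver 0→4: ·
e13 timeout(0): 0[cand,t=2,y]
e14 deliver 0→2: 2[foll,t=2,-]
e15 deliver 2→0: ·
e16 deliver 0→4: 4[foll,t=2,y]
e17 deliver 4→0: 0[lead,t=2,y]
e18 timeout(0): 0[cand,t=3,y]

1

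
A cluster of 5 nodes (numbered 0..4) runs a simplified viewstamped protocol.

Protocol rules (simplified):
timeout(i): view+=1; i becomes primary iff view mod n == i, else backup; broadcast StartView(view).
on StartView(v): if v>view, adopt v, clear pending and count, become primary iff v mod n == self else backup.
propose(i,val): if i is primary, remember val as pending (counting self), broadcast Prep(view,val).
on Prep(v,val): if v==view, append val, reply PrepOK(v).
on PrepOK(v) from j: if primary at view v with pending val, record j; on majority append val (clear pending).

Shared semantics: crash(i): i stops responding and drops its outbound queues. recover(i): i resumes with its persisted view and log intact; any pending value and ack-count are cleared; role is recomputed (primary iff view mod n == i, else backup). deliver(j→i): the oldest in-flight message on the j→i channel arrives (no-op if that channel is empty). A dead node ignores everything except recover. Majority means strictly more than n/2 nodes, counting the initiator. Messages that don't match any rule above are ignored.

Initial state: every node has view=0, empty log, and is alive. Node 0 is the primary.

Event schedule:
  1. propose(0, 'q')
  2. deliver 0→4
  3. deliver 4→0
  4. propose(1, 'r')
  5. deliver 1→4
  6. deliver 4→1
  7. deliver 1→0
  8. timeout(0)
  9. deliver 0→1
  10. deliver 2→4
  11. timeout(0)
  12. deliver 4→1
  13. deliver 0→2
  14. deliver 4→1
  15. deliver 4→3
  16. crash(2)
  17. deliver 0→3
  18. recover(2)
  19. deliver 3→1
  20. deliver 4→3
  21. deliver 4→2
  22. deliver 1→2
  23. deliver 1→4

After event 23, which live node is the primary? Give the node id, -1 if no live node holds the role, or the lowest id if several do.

-1

[1] propose(0,'q') → ∅
[2] deliver 0→4 → N4(back v0 [q])
[3] deliver 4→0 → ∅
[4] propose(1,'r') → ∅
[5] deliver 1→4 → ∅
[6] deliver 4→1 → ∅
[7] deliver 1→0 → ∅
[8] timeout(0) → N0(back v1 [-])
[9] deliver 0→1 → N1(back v0 [q])
[10] deliver 2→4 → ∅
[11] timeout(0) → N0(back v2 [-])
[12] deliver 4→1 → ∅
[13] deliver 0→2 → N2(back v0 [q])
[14] deliver 4→1 → ∅
[15] deliver 4→3 → ∅
[16] crash(2) → N2(✗back v0 [q])
[17] deliver 0→3 → N3(back v0 [q])
[18] recover(2) → N2(back v0 [q])
[19] deliver 3→1 → ∅
[20] deliver 4→3 → ∅
[21] deliver 4→2 → ∅
[22] deliver 1→2 → ∅
[23] deliver 1→4 → ∅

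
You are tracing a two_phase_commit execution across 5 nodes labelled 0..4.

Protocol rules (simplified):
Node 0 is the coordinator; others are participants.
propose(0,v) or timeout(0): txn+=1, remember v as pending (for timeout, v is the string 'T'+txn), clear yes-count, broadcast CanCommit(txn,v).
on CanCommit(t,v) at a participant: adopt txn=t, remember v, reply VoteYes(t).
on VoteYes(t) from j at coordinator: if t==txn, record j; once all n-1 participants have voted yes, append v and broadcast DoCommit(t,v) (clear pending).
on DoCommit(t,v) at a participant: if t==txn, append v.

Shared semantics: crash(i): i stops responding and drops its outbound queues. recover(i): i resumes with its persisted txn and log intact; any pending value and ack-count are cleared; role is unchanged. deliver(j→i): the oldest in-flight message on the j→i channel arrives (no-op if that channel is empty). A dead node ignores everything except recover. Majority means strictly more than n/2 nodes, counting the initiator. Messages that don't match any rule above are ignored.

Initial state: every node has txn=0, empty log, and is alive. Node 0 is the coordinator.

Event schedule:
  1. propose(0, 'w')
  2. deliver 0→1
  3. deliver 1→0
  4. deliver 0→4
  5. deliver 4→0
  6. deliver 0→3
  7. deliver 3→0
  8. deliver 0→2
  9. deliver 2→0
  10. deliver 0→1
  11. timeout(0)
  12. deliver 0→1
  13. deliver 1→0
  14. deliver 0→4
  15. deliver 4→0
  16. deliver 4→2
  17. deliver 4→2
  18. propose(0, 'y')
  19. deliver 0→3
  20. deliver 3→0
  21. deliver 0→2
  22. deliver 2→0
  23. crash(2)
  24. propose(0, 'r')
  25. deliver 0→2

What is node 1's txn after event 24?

1. propose(0,'w'):  <0:coor t1 ->
2. deliver 0→1:  <1:part t1 ->
3. deliver 1→0:  nop
4. deliver 0→4:  <4:part t1 ->
5. deliver 4→0:  nop
6. deliver 0→3:  <3:part t1 ->
7. deliver 3→0:  nop
8. deliver 0→2:  <2:part t1 ->
9. deliver 2→0:  <0:coor t1 w>
10. deliver 0→1:  <1:part t1 w>
11. timeout(0):  <0:coor t2 w>
12. deliver 0→1:  <1:part t2 w>
13. deliver 1→0:  nop
14. deliver 0→4:  <4:part t1 w>
15. deliver 4→0:  nop
16. deliver 4→2:  nop
17. deliver 4→2:  nop
18. propose(0,'y'):  <0:coor t3 w>
19. deliver 0→3:  <3:part t1 w>
20. deliver 3→0:  nop
21. deliver 0→2:  <2:part t1 w>
22. deliver 2→0:  nop
23. crash(2):  <2:✗part t1 w>
24. propose(0,'r'):  <0:coor t4 w>

2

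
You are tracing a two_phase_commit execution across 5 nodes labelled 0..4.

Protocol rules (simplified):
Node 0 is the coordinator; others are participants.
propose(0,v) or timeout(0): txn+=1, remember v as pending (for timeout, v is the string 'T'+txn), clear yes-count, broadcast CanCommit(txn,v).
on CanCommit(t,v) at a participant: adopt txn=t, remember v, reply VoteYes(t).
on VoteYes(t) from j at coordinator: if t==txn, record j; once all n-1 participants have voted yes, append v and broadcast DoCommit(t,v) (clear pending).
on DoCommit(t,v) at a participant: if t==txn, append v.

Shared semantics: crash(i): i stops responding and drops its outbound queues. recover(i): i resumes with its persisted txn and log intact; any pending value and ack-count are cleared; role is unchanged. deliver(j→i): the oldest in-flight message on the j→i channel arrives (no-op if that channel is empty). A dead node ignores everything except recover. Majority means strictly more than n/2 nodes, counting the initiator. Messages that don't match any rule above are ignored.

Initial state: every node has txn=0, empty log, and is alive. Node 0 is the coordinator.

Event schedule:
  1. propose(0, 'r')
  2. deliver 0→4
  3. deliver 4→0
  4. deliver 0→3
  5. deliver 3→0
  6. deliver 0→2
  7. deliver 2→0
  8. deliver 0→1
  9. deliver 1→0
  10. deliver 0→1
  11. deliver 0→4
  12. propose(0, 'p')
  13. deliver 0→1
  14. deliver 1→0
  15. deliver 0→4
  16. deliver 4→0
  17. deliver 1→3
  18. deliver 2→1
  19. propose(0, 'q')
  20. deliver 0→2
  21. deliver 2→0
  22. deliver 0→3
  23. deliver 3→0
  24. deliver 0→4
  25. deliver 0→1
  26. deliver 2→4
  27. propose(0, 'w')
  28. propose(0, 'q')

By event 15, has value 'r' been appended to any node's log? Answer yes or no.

yes

[1] propose(0,'r') → N0(coor t1 [-])
[2] deliver 0→4 → N4(part t1 [-])
[3] deliver 4→0 → ∅
[4] deliver 0→3 → N3(part t1 [-])
[5] deliver 3→0 → ∅
[6] deliver 0→2 → N2(part t1 [-])
[7] deliver 2→0 → ∅
[8] deliver 0→1 → N1(part t1 [-])
[9] deliver 1→0 → N0(coor t1 [r])
[10] deliver 0→1 → N1(part t1 [r])
[11] deliver 0→4 → N4(part t1 [r])
[12] propose(0,'p') → N0(coor t2 [r])
[13] deliver 0→1 → N1(part t2 [r])
[14] deliver 1→0 → ∅
[15] deliver 0→4 → N4(part t2 [r])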